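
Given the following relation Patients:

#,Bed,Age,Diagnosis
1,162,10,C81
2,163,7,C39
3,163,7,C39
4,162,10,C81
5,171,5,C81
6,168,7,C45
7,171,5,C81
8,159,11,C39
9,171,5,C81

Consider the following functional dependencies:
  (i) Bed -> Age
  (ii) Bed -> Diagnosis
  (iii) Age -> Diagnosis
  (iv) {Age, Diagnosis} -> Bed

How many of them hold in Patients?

(i) Bed -> Age: every LHS value maps to a single RHS value — holds.
(ii) Bed -> Diagnosis: every LHS value maps to a single RHS value — holds.
(iii) Age -> Diagnosis: Age=7: rows 2, 3, 6 → Diagnosis takes values {C39, C45} — violation — fails.
(iv) {Age, Diagnosis} -> Bed: every LHS value maps to a single RHS value — holds.
3 of the 4 dependencies hold.

3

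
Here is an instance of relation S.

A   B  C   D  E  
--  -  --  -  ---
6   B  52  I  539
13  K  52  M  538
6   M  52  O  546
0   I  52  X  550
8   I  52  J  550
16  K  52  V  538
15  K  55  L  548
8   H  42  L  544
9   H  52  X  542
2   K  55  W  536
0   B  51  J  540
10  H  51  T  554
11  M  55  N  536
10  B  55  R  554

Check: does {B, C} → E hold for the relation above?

No

(B=B, C=52): 1 row → E = 539 ✓
(B=K, C=52): 2 rows → E = 538, 538 ✓
(B=M, C=52): 1 row → E = 546 ✓
(B=I, C=52): 2 rows → E = 550, 550 ✓
(B=K, C=55): 2 rows → E takes values {548, 536} — violation
(B=H, C=42): 1 row → E = 544 ✓
(B=H, C=52): 1 row → E = 542 ✓
(B=B, C=51): 1 row → E = 540 ✓
(B=H, C=51): 1 row → E = 554 ✓
(B=M, C=55): 1 row → E = 536 ✓
(B=B, C=55): 1 row → E = 554 ✓
Two rows agree on {B, C} but differ on E, so {B, C} → E does not hold.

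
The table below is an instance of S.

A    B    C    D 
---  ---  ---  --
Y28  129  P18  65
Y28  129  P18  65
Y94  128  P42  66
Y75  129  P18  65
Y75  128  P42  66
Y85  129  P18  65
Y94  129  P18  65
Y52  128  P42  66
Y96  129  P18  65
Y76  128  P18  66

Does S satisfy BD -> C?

(B=129, D=65): 6 rows → C = P18, P18, P18, P18, P18, P18 ✓
(B=128, D=66): 4 rows → C takes values {P42, P18} — violation
Two rows agree on BD but differ on C, so BD -> C does not hold.

No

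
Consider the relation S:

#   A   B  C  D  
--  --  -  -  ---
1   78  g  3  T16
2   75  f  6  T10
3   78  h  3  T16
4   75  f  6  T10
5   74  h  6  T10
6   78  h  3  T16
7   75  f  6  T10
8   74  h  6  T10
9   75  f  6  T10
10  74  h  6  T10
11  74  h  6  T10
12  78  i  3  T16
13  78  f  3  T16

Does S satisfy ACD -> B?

(A=78, C=3, D=T16): rows 1, 3, 6, 12, 13 → B takes values {g, h, i, f} — violation
(A=75, C=6, D=T10): rows 2, 4, 7, 9 → B = f, f, f, f ✓
(A=74, C=6, D=T10): rows 5, 8, 10, 11 → B = h, h, h, h ✓
Two rows agree on ACD but differ on B, so ACD -> B does not hold.

No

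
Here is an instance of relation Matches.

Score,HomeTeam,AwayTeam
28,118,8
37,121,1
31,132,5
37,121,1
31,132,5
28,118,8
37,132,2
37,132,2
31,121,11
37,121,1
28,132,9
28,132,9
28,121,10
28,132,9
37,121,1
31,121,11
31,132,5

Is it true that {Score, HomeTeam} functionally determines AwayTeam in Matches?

(Score=28, HomeTeam=118): 2 rows → AwayTeam = 8, 8 ✓
(Score=37, HomeTeam=121): 4 rows → AwayTeam = 1, 1, 1, 1 ✓
(Score=31, HomeTeam=132): 3 rows → AwayTeam = 5, 5, 5 ✓
(Score=37, HomeTeam=132): 2 rows → AwayTeam = 2, 2 ✓
(Score=31, HomeTeam=121): 2 rows → AwayTeam = 11, 11 ✓
(Score=28, HomeTeam=132): 3 rows → AwayTeam = 9, 9, 9 ✓
(Score=28, HomeTeam=121): 1 row → AwayTeam = 10 ✓
Every {Score, HomeTeam} value is associated with a single AwayTeam value, so {Score, HomeTeam} -> AwayTeam holds.

Yes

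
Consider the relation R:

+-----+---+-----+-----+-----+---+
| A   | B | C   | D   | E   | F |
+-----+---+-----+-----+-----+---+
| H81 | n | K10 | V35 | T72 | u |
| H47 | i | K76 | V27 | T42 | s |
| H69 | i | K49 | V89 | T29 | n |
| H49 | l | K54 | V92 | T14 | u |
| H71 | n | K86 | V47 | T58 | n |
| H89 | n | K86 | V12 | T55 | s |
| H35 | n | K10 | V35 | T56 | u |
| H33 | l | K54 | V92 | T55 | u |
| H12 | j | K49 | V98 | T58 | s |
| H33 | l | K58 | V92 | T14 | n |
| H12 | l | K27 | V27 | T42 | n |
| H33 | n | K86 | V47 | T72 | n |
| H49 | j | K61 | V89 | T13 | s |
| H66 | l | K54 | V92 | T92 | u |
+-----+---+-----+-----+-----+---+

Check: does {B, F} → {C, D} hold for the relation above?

(B=n, F=u): 2 rows → {C,D} = (K10, V35), (K10, V35) ✓
(B=i, F=s): 1 row → {C,D} = (K76, V27) ✓
(B=i, F=n): 1 row → {C,D} = (K49, V89) ✓
(B=l, F=u): 3 rows → {C,D} = (K54, V92), (K54, V92), (K54, V92) ✓
(B=n, F=n): 2 rows → {C,D} = (K86, V47), (K86, V47) ✓
(B=n, F=s): 1 row → {C,D} = (K86, V12) ✓
(B=j, F=s): 2 rows → {C,D} takes values {(K49, V98), (K61, V89)} — violation
(B=l, F=n): 2 rows → {C,D} takes values {(K58, V92), (K27, V27)} — violation
Two rows agree on {B, F} but differ on {C, D}, so {B, F} → {C, D} does not hold.

No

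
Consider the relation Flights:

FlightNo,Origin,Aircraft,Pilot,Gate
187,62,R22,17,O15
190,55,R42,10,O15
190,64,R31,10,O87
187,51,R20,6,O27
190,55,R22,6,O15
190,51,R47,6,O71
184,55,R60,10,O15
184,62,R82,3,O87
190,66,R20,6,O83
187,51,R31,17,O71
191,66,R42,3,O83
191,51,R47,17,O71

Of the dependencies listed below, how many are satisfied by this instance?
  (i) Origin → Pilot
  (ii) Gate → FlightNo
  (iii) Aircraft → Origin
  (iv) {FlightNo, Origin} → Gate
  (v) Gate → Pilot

(i) Origin → Pilot: Origin=62: 2 rows → Pilot takes values {17, 3} — violation; Origin=55: 3 rows → Pilot takes values {10, 6} — violation; Origin=51: 4 rows → Pilot takes values {6, 17} — violation; Origin=66: 2 rows → Pilot takes values {6, 3} — violation — fails.
(ii) Gate → FlightNo: Gate=O15: 4 rows → FlightNo takes values {187, 190, 184} — violation; Gate=O87: 2 rows → FlightNo takes values {190, 184} — violation; Gate=O71: 3 rows → FlightNo takes values {190, 187, 191} — violation; Gate=O83: 2 rows → FlightNo takes values {190, 191} — violation — fails.
(iii) Aircraft → Origin: Aircraft=R22: 2 rows → Origin takes values {62, 55} — violation; Aircraft=R42: 2 rows → Origin takes values {55, 66} — violation; Aircraft=R31: 2 rows → Origin takes values {64, 51} — violation; Aircraft=R20: 2 rows → Origin takes values {51, 66} — violation — fails.
(iv) {FlightNo, Origin} → Gate: (FlightNo=187, Origin=51): 2 rows → Gate takes values {O27, O71} — violation — fails.
(v) Gate → Pilot: Gate=O15: 4 rows → Pilot takes values {17, 10, 6} — violation; Gate=O87: 2 rows → Pilot takes values {10, 3} — violation; Gate=O71: 3 rows → Pilot takes values {6, 17} — violation; Gate=O83: 2 rows → Pilot takes values {6, 3} — violation — fails.
None of the 5 dependencies hold.

0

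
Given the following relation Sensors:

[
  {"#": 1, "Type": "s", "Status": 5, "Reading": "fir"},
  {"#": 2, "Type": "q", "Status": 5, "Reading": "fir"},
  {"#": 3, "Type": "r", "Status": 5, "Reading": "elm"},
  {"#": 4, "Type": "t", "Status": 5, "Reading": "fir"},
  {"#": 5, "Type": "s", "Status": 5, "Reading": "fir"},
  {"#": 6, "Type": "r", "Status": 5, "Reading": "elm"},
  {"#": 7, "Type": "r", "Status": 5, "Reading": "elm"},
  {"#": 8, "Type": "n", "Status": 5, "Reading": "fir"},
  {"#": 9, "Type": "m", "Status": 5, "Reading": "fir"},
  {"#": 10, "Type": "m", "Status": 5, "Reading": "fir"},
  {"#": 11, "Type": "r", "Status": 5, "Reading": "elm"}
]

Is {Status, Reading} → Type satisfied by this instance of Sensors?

(Status=5, Reading=fir): rows 1, 2, 4, 5, 8, 9, 10 → Type takes values {s, q, t, n, m} — violation
(Status=5, Reading=elm): rows 3, 6, 7, 11 → Type = r, r, r, r ✓
Two rows agree on {Status, Reading} but differ on Type, so {Status, Reading} → Type does not hold.

No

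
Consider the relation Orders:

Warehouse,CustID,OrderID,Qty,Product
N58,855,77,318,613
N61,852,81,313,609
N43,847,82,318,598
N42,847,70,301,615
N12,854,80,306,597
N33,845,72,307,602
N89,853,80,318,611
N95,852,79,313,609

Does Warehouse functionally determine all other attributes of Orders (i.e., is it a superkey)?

Yes

All 8 rows have distinct Warehouse values, so Warehouse → (all attributes) holds and Warehouse is a superkey.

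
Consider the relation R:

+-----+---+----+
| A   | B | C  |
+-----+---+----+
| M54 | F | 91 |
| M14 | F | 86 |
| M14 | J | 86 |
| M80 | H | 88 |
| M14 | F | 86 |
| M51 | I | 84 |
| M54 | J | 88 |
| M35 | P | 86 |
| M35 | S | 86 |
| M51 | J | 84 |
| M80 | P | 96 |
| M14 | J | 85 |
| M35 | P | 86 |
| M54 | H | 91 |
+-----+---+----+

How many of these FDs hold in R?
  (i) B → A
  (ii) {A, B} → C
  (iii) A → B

0

(i) B → A: B=F: 3 rows → A takes values {M54, M14} — violation; B=J: 4 rows → A takes values {M14, M54, M51} — violation; B=H: 2 rows → A takes values {M80, M54} — violation; B=P: 3 rows → A takes values {M35, M80} — violation — fails.
(ii) {A, B} → C: (A=M14, B=J): 2 rows → C takes values {86, 85} — violation — fails.
(iii) A → B: A=M54: 3 rows → B takes values {F, J, H} — violation; A=M14: 4 rows → B takes values {F, J} — violation; A=M80: 2 rows → B takes values {H, P} — violation; A=M51: 2 rows → B takes values {I, J} — violation; A=M35: 3 rows → B takes values {P, S} — violation — fails.
None of the 3 dependencies hold.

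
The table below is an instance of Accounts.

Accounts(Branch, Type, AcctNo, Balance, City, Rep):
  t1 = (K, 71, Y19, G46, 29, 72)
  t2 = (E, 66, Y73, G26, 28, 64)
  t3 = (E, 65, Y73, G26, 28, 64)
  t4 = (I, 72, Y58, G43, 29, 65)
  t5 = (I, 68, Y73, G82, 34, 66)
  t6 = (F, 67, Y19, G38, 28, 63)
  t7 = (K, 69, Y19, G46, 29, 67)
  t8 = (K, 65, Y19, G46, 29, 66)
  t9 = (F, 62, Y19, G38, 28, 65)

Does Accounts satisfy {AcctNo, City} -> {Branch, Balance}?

Yes

(AcctNo=Y19, City=29): rows 1, 7, 8 → {Branch,Balance} = (K, G46), (K, G46), (K, G46) ✓
(AcctNo=Y73, City=28): rows 2, 3 → {Branch,Balance} = (E, G26), (E, G26) ✓
(AcctNo=Y58, City=29): row 4 → {Branch,Balance} = (I, G43) ✓
(AcctNo=Y73, City=34): row 5 → {Branch,Balance} = (I, G82) ✓
(AcctNo=Y19, City=28): rows 6, 9 → {Branch,Balance} = (F, G38), (F, G38) ✓
Every {AcctNo, City} value is associated with a single {Branch, Balance} value, so {AcctNo, City} -> {Branch, Balance} holds.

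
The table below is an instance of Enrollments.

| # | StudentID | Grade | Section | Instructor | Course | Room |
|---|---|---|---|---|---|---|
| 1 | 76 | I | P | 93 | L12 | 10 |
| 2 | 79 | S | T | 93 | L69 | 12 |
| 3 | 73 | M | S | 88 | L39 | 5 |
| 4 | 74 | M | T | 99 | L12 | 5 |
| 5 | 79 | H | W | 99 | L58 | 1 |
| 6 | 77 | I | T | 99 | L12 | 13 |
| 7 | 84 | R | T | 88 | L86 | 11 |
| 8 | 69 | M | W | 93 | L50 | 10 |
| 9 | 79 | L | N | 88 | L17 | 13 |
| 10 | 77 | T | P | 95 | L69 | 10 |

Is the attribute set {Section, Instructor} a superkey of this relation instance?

Rows 4 and 6 have the same {Section, Instructor} value (Section=T, Instructor=99) but are distinct tuples, so {Section, Instructor} does not determine every attribute — not a superkey.

No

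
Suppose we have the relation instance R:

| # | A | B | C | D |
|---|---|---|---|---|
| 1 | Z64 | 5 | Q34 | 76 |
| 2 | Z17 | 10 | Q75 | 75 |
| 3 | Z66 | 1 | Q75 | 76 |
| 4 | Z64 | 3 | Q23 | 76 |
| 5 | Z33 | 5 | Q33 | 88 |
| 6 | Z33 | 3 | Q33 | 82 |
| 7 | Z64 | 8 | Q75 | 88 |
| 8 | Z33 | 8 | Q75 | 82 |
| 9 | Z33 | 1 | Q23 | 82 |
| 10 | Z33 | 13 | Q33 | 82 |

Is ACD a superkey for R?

Rows 6 and 10 have the same ACD value (A=Z33, C=Q33, D=82) but are distinct tuples, so ACD does not determine every attribute — not a superkey.

No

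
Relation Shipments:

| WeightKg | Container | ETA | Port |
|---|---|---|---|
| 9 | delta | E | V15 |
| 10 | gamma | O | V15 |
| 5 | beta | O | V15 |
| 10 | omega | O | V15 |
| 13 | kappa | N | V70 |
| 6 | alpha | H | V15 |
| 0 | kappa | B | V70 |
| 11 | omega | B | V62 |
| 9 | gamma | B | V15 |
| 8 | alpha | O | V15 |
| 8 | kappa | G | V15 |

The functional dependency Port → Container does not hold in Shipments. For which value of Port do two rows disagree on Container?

V15

Port=V15: 8 rows → Container takes values {delta, gamma, beta, omega, alpha, kappa} — violation
Port=V70: 2 rows → Container = kappa, kappa ✓
Port=V62: 1 row → Container = omega ✓
The only Port value with inconsistent Container is Port=V15.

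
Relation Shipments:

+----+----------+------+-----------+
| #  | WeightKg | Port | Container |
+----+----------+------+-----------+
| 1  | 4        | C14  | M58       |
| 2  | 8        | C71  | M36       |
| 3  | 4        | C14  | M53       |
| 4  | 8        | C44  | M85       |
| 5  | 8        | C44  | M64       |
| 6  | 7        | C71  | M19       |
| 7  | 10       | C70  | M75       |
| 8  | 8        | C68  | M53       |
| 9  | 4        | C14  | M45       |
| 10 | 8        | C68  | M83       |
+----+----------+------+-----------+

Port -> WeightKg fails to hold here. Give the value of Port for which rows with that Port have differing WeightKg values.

Port=C14: rows 1, 3, 9 → WeightKg = 4, 4, 4 ✓
Port=C71: rows 2, 6 → WeightKg takes values {8, 7} — violation
Port=C44: rows 4, 5 → WeightKg = 8, 8 ✓
Port=C70: row 7 → WeightKg = 10 ✓
Port=C68: rows 8, 10 → WeightKg = 8, 8 ✓
The only Port value with inconsistent WeightKg is Port=C71.

C71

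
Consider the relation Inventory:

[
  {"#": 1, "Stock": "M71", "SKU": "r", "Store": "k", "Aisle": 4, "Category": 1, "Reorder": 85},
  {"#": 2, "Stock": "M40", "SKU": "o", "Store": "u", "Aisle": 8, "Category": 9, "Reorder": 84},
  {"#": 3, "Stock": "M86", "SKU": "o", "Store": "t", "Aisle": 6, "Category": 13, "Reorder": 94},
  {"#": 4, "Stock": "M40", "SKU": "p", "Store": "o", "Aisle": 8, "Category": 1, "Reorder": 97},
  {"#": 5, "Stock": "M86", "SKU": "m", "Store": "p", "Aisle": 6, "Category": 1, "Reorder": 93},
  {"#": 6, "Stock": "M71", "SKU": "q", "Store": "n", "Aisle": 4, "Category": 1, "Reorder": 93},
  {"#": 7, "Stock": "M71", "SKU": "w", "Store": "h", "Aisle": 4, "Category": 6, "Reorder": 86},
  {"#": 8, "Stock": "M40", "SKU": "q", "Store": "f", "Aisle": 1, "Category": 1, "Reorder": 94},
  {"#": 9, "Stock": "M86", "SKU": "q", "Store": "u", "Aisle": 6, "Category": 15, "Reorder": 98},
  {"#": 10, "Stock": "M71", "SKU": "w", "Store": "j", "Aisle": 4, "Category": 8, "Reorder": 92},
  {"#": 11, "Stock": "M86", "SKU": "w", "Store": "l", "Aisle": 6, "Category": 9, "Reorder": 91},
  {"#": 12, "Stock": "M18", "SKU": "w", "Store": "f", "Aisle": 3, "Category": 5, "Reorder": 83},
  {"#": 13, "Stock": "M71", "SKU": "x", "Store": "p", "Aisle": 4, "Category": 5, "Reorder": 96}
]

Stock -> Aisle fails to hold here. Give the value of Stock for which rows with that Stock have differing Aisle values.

Stock=M71: rows 1, 6, 7, 10, 13 → Aisle = 4, 4, 4, 4, 4 ✓
Stock=M40: rows 2, 4, 8 → Aisle takes values {8, 1} — violation
Stock=M86: rows 3, 5, 9, 11 → Aisle = 6, 6, 6, 6 ✓
Stock=M18: row 12 → Aisle = 3 ✓
The only Stock value with inconsistent Aisle is Stock=M40.

M40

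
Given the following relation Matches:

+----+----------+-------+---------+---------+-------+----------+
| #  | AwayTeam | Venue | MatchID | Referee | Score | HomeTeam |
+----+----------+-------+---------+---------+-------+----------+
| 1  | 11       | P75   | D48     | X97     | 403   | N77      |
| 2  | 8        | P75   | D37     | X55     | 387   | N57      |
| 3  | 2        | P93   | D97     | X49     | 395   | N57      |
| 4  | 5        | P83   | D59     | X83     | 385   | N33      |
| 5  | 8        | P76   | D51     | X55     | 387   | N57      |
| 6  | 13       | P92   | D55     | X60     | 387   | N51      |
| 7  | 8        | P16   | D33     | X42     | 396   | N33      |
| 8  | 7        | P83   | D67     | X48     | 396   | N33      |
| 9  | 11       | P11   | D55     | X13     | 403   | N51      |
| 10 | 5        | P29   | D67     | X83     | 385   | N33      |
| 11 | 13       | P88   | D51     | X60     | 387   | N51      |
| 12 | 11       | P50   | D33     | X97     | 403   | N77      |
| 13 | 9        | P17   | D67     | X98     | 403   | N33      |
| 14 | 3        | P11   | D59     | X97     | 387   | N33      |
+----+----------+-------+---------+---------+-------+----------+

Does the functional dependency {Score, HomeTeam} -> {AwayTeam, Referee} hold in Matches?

No

(Score=403, HomeTeam=N77): rows 1, 12 → {AwayTeam,Referee} = (11, X97), (11, X97) ✓
(Score=387, HomeTeam=N57): rows 2, 5 → {AwayTeam,Referee} = (8, X55), (8, X55) ✓
(Score=395, HomeTeam=N57): row 3 → {AwayTeam,Referee} = (2, X49) ✓
(Score=385, HomeTeam=N33): rows 4, 10 → {AwayTeam,Referee} = (5, X83), (5, X83) ✓
(Score=387, HomeTeam=N51): rows 6, 11 → {AwayTeam,Referee} = (13, X60), (13, X60) ✓
(Score=396, HomeTeam=N33): rows 7, 8 → {AwayTeam,Referee} takes values {(8, X42), (7, X48)} — violation
(Score=403, HomeTeam=N51): row 9 → {AwayTeam,Referee} = (11, X13) ✓
(Score=403, HomeTeam=N33): row 13 → {AwayTeam,Referee} = (9, X98) ✓
(Score=387, HomeTeam=N33): row 14 → {AwayTeam,Referee} = (3, X97) ✓
Two rows agree on {Score, HomeTeam} but differ on {AwayTeam, Referee}, so {Score, HomeTeam} -> {AwayTeam, Referee} does not hold.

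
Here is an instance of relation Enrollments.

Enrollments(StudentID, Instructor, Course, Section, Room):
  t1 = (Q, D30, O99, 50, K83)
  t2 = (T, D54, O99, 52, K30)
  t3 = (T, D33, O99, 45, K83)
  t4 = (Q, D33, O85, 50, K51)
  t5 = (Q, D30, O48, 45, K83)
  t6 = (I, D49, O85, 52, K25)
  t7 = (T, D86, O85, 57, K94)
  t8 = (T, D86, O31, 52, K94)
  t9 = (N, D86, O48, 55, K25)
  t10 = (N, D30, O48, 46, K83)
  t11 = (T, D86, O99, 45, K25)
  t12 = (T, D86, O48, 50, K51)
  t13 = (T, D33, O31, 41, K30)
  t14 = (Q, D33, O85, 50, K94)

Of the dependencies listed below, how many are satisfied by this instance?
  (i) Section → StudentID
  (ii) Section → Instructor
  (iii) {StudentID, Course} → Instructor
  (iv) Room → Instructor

0

(i) Section → StudentID: Section=50: rows 1, 4, 12, 14 → StudentID takes values {Q, T} — violation; Section=52: rows 2, 6, 8 → StudentID takes values {T, I} — violation; Section=45: rows 3, 5, 11 → StudentID takes values {T, Q} — violation — fails.
(ii) Section → Instructor: Section=50: rows 1, 4, 12, 14 → Instructor takes values {D30, D33, D86} — violation; Section=52: rows 2, 6, 8 → Instructor takes values {D54, D49, D86} — violation; Section=45: rows 3, 5, 11 → Instructor takes values {D33, D30, D86} — violation — fails.
(iii) {StudentID, Course} → Instructor: (StudentID=T, Course=O99): rows 2, 3, 11 → Instructor takes values {D54, D33, D86} — violation; (StudentID=T, Course=O31): rows 8, 13 → Instructor takes values {D86, D33} — violation; (StudentID=N, Course=O48): rows 9, 10 → Instructor takes values {D86, D30} — violation — fails.
(iv) Room → Instructor: Room=K83: rows 1, 3, 5, 10 → Instructor takes values {D30, D33} — violation; Room=K30: rows 2, 13 → Instructor takes values {D54, D33} — violation; Room=K51: rows 4, 12 → Instructor takes values {D33, D86} — violation; Room=K25: rows 6, 9, 11 → Instructor takes values {D49, D86} — violation; Room=K94: rows 7, 8, 14 → Instructor takes values {D86, D33} — violation — fails.
None of the 4 dependencies hold.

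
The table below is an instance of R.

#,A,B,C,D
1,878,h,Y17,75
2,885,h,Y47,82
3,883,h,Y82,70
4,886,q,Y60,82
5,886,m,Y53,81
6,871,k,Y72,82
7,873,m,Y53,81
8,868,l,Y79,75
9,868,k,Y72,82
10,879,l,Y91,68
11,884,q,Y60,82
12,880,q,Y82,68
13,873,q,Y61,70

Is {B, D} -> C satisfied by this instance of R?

Yes

(B=h, D=75): row 1 → C = Y17 ✓
(B=h, D=82): row 2 → C = Y47 ✓
(B=h, D=70): row 3 → C = Y82 ✓
(B=q, D=82): rows 4, 11 → C = Y60, Y60 ✓
(B=m, D=81): rows 5, 7 → C = Y53, Y53 ✓
(B=k, D=82): rows 6, 9 → C = Y72, Y72 ✓
(B=l, D=75): row 8 → C = Y79 ✓
(B=l, D=68): row 10 → C = Y91 ✓
(B=q, D=68): row 12 → C = Y82 ✓
(B=q, D=70): row 13 → C = Y61 ✓
Every {B, D} value is associated with a single C value, so {B, D} -> C holds.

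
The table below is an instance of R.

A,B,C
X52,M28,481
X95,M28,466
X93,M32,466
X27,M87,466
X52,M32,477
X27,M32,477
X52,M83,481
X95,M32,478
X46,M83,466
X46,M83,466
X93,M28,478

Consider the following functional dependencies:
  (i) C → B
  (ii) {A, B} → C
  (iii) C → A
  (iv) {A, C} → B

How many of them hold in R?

1

(i) C → B: C=481: 2 rows → B takes values {M28, M83} — violation; C=466: 5 rows → B takes values {M28, M32, M87, M83} — violation; C=478: 2 rows → B takes values {M32, M28} — violation — fails.
(ii) {A, B} → C: every LHS value maps to a single RHS value — holds.
(iii) C → A: C=466: 5 rows → A takes values {X95, X93, X27, X46} — violation; C=477: 2 rows → A takes values {X52, X27} — violation; C=478: 2 rows → A takes values {X95, X93} — violation — fails.
(iv) {A, C} → B: (A=X52, C=481): 2 rows → B takes values {M28, M83} — violation — fails.
1 of the 4 dependencies holds.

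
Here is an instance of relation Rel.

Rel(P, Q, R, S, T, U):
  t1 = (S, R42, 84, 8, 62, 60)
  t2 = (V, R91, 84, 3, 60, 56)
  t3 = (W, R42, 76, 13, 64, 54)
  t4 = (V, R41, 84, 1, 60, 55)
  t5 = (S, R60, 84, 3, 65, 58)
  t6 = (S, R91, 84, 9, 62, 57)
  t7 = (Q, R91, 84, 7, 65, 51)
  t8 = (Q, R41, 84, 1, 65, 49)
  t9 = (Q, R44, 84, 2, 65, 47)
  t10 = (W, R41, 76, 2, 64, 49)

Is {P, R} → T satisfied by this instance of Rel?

No

(P=S, R=84): rows 1, 5, 6 → T takes values {62, 65} — violation
(P=V, R=84): rows 2, 4 → T = 60, 60 ✓
(P=W, R=76): rows 3, 10 → T = 64, 64 ✓
(P=Q, R=84): rows 7, 8, 9 → T = 65, 65, 65 ✓
Two rows agree on {P, R} but differ on T, so {P, R} → T does not hold.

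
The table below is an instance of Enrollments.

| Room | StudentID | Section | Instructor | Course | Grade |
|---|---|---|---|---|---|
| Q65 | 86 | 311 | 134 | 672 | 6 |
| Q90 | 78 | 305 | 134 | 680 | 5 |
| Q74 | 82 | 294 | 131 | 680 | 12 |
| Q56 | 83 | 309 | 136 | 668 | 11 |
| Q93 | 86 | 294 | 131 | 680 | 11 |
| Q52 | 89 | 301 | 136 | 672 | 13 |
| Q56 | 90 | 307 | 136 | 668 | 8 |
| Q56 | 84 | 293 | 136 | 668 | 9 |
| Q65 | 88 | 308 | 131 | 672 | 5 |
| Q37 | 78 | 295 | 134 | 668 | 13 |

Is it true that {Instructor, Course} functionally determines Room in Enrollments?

No

(Instructor=134, Course=672): 1 row → Room = Q65 ✓
(Instructor=134, Course=680): 1 row → Room = Q90 ✓
(Instructor=131, Course=680): 2 rows → Room takes values {Q74, Q93} — violation
(Instructor=136, Course=668): 3 rows → Room = Q56, Q56, Q56 ✓
(Instructor=136, Course=672): 1 row → Room = Q52 ✓
(Instructor=131, Course=672): 1 row → Room = Q65 ✓
(Instructor=134, Course=668): 1 row → Room = Q37 ✓
Two rows agree on {Instructor, Course} but differ on Room, so {Instructor, Course} → Room does not hold.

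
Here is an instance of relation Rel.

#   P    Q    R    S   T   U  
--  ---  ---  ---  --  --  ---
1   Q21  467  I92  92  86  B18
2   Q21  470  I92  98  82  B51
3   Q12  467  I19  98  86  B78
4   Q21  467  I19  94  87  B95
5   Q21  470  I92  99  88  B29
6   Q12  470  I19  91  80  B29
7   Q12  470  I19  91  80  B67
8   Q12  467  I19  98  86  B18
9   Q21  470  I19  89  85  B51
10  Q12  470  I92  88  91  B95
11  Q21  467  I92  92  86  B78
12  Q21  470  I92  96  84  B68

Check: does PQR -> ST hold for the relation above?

(P=Q21, Q=467, R=I92): rows 1, 11 → {S,T} = (92, 86), (92, 86) ✓
(P=Q21, Q=470, R=I92): rows 2, 5, 12 → {S,T} takes values {(98, 82), (99, 88), (96, 84)} — violation
(P=Q12, Q=467, R=I19): rows 3, 8 → {S,T} = (98, 86), (98, 86) ✓
(P=Q21, Q=467, R=I19): row 4 → {S,T} = (94, 87) ✓
(P=Q12, Q=470, R=I19): rows 6, 7 → {S,T} = (91, 80), (91, 80) ✓
(P=Q21, Q=470, R=I19): row 9 → {S,T} = (89, 85) ✓
(P=Q12, Q=470, R=I92): row 10 → {S,T} = (88, 91) ✓
Two rows agree on PQR but differ on ST, so PQR -> ST does not hold.

No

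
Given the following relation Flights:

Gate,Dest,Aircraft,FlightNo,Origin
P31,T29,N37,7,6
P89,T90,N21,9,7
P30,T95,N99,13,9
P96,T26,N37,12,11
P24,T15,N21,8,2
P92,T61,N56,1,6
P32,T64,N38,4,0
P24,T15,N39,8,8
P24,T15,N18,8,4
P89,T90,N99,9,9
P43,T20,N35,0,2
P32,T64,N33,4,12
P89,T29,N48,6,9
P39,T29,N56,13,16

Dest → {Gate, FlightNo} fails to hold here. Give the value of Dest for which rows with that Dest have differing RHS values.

T29

Dest=T29: 3 rows → {Gate,FlightNo} takes values {(P31, 7), (P89, 6), (P39, 13)} — violation
Dest=T90: 2 rows → {Gate,FlightNo} = (P89, 9), (P89, 9) ✓
Dest=T95: 1 row → {Gate,FlightNo} = (P30, 13) ✓
Dest=T26: 1 row → {Gate,FlightNo} = (P96, 12) ✓
Dest=T15: 3 rows → {Gate,FlightNo} = (P24, 8), (P24, 8), (P24, 8) ✓
Dest=T61: 1 row → {Gate,FlightNo} = (P92, 1) ✓
Dest=T64: 2 rows → {Gate,FlightNo} = (P32, 4), (P32, 4) ✓
Dest=T20: 1 row → {Gate,FlightNo} = (P43, 0) ✓
The only Dest value with inconsistent RHS is Dest=T29.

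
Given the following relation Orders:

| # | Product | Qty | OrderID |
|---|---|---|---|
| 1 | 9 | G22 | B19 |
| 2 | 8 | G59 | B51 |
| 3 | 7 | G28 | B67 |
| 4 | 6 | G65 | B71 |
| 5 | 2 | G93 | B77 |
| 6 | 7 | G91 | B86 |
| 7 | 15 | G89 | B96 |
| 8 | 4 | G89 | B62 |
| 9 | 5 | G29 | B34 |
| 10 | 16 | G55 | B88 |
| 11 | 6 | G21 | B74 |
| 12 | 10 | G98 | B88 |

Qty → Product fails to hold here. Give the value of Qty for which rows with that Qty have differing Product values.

G89

Qty=G22: row 1 → Product = 9 ✓
Qty=G59: row 2 → Product = 8 ✓
Qty=G28: row 3 → Product = 7 ✓
Qty=G65: row 4 → Product = 6 ✓
Qty=G93: row 5 → Product = 2 ✓
Qty=G91: row 6 → Product = 7 ✓
Qty=G89: rows 7, 8 → Product takes values {15, 4} — violation
Qty=G29: row 9 → Product = 5 ✓
Qty=G55: row 10 → Product = 16 ✓
Qty=G21: row 11 → Product = 6 ✓
Qty=G98: row 12 → Product = 10 ✓
The only Qty value with inconsistent Product is Qty=G89.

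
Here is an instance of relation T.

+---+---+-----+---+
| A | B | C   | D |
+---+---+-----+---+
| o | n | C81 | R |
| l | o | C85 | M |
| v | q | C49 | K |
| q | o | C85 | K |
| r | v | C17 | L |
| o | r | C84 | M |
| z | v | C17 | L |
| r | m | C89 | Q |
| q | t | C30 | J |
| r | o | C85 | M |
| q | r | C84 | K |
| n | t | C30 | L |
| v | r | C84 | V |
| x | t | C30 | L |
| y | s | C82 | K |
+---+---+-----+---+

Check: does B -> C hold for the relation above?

Yes

B=n: 1 row → C = C81 ✓
B=o: 3 rows → C = C85, C85, C85 ✓
B=q: 1 row → C = C49 ✓
B=v: 2 rows → C = C17, C17 ✓
B=r: 3 rows → C = C84, C84, C84 ✓
B=m: 1 row → C = C89 ✓
B=t: 3 rows → C = C30, C30, C30 ✓
B=s: 1 row → C = C82 ✓
Every B value is associated with a single C value, so B -> C holds.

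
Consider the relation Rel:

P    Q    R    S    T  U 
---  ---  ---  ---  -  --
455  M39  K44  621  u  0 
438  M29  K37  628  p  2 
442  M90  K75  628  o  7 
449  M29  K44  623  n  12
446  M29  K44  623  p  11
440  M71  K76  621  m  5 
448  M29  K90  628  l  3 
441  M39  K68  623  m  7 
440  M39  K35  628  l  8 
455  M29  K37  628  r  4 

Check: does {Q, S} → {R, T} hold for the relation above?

(Q=M39, S=621): 1 row → {R,T} = (K44, u) ✓
(Q=M29, S=628): 3 rows → {R,T} takes values {(K37, p), (K90, l), (K37, r)} — violation
(Q=M90, S=628): 1 row → {R,T} = (K75, o) ✓
(Q=M29, S=623): 2 rows → {R,T} takes values {(K44, n), (K44, p)} — violation
(Q=M71, S=621): 1 row → {R,T} = (K76, m) ✓
(Q=M39, S=623): 1 row → {R,T} = (K68, m) ✓
(Q=M39, S=628): 1 row → {R,T} = (K35, l) ✓
Two rows agree on {Q, S} but differ on {R, T}, so {Q, S} → {R, T} does not hold.

No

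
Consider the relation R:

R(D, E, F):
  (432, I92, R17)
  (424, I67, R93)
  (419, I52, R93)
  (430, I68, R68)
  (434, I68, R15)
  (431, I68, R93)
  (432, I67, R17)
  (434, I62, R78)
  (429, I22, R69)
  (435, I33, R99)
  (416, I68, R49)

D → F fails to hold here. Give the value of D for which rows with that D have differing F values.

434

D=432: 2 rows → F = R17, R17 ✓
D=424: 1 row → F = R93 ✓
D=419: 1 row → F = R93 ✓
D=430: 1 row → F = R68 ✓
D=434: 2 rows → F takes values {R15, R78} — violation
D=431: 1 row → F = R93 ✓
D=429: 1 row → F = R69 ✓
D=435: 1 row → F = R99 ✓
D=416: 1 row → F = R49 ✓
The only D value with inconsistent F is D=434.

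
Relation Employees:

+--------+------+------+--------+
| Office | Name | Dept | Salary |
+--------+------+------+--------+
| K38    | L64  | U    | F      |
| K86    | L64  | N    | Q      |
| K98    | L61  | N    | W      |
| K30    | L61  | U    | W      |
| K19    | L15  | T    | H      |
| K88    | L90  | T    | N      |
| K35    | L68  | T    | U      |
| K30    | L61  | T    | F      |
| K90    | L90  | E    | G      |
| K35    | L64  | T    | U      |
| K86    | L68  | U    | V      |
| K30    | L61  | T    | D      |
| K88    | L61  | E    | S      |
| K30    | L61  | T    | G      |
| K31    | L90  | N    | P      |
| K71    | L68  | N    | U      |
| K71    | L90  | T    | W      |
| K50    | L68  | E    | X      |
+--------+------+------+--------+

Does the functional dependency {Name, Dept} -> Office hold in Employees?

(Name=L64, Dept=U): 1 row → Office = K38 ✓
(Name=L64, Dept=N): 1 row → Office = K86 ✓
(Name=L61, Dept=N): 1 row → Office = K98 ✓
(Name=L61, Dept=U): 1 row → Office = K30 ✓
(Name=L15, Dept=T): 1 row → Office = K19 ✓
(Name=L90, Dept=T): 2 rows → Office takes values {K88, K71} — violation
(Name=L68, Dept=T): 1 row → Office = K35 ✓
(Name=L61, Dept=T): 3 rows → Office = K30, K30, K30 ✓
(Name=L90, Dept=E): 1 row → Office = K90 ✓
(Name=L64, Dept=T): 1 row → Office = K35 ✓
(Name=L68, Dept=U): 1 row → Office = K86 ✓
(Name=L61, Dept=E): 1 row → Office = K88 ✓
(Name=L90, Dept=N): 1 row → Office = K31 ✓
(Name=L68, Dept=N): 1 row → Office = K71 ✓
(Name=L68, Dept=E): 1 row → Office = K50 ✓
Two rows agree on {Name, Dept} but differ on Office, so {Name, Dept} -> Office does not hold.

No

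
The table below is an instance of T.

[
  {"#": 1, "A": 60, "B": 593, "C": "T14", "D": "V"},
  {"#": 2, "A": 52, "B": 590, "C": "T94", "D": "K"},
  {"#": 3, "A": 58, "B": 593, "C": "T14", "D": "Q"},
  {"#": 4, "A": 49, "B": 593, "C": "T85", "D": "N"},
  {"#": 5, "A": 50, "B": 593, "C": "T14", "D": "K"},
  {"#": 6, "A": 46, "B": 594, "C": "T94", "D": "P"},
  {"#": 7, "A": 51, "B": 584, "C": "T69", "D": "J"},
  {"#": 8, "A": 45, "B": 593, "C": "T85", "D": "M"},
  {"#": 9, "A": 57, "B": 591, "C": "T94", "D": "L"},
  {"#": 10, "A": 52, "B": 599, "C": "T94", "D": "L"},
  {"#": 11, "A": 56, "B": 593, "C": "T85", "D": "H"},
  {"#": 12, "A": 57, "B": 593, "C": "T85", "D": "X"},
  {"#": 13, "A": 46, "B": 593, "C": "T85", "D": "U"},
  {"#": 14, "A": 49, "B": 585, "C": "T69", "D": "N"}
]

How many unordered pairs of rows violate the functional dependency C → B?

7

C=T14: all 3 rows agree on B — 0 pairs.
C=T94: violating pairs (2,6), (2,9), (2,10), (6,9), (6,10), (9,10) — 6 pairs.
C=T85: all 5 rows agree on B — 0 pairs.
C=T69: violating pairs (7,14) — 1 pair.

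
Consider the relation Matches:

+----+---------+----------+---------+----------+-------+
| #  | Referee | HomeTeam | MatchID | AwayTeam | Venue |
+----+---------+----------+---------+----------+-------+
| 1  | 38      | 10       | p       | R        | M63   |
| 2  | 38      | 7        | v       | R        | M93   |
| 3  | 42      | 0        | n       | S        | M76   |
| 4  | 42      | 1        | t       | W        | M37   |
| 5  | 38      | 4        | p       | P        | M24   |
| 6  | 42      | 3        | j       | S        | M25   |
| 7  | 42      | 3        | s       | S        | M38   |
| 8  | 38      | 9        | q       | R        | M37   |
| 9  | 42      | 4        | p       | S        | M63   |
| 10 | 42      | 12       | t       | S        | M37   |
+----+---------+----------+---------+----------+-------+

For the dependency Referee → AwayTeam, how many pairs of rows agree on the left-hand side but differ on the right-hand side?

Referee=38: violating pairs (1,5), (2,5), (5,8) — 3 pairs.
Referee=42: violating pairs (3,4), (4,6), (4,7), (4,9), (4,10) — 5 pairs.

8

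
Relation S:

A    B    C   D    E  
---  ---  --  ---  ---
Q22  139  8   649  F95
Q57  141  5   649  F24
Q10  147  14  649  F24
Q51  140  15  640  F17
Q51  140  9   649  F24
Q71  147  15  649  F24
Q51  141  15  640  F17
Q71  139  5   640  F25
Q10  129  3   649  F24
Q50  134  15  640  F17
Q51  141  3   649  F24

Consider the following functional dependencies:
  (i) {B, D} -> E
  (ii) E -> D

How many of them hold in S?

(i) {B, D} -> E: every LHS value maps to a single RHS value — holds.
(ii) E -> D: every LHS value maps to a single RHS value — holds.
2 of the 2 dependencies hold.

2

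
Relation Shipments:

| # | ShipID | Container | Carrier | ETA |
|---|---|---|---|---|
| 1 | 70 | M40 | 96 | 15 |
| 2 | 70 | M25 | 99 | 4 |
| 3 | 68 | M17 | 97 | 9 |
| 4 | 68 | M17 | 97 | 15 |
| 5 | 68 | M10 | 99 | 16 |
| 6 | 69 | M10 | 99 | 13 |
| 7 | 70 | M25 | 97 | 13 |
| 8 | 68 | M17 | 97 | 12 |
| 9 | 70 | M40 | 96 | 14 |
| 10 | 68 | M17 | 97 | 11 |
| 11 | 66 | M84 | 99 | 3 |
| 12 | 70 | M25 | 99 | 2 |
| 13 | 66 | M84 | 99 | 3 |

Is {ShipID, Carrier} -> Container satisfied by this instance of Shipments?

Yes

(ShipID=70, Carrier=96): rows 1, 9 → Container = M40, M40 ✓
(ShipID=70, Carrier=99): rows 2, 12 → Container = M25, M25 ✓
(ShipID=68, Carrier=97): rows 3, 4, 8, 10 → Container = M17, M17, M17, M17 ✓
(ShipID=68, Carrier=99): row 5 → Container = M10 ✓
(ShipID=69, Carrier=99): row 6 → Container = M10 ✓
(ShipID=70, Carrier=97): row 7 → Container = M25 ✓
(ShipID=66, Carrier=99): rows 11, 13 → Container = M84, M84 ✓
Every {ShipID, Carrier} value is associated with a single Container value, so {ShipID, Carrier} -> Container holds.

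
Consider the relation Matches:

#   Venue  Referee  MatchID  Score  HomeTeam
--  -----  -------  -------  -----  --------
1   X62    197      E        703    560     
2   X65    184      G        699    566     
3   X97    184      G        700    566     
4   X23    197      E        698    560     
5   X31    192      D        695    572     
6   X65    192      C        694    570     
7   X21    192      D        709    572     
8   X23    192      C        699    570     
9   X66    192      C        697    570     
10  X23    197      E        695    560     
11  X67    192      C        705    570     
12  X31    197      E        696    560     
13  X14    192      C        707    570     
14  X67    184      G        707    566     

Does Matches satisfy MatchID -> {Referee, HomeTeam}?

MatchID=E: rows 1, 4, 10, 12 → {Referee,HomeTeam} = (197, 560), (197, 560), (197, 560), (197, 560) ✓
MatchID=G: rows 2, 3, 14 → {Referee,HomeTeam} = (184, 566), (184, 566), (184, 566) ✓
MatchID=D: rows 5, 7 → {Referee,HomeTeam} = (192, 572), (192, 572) ✓
MatchID=C: rows 6, 8, 9, 11, 13 → {Referee,HomeTeam} = (192, 570), (192, 570), (192, 570), (192, 570), (192, 570) ✓
Every MatchID value is associated with a single {Referee, HomeTeam} value, so MatchID -> {Referee, HomeTeam} holds.

Yes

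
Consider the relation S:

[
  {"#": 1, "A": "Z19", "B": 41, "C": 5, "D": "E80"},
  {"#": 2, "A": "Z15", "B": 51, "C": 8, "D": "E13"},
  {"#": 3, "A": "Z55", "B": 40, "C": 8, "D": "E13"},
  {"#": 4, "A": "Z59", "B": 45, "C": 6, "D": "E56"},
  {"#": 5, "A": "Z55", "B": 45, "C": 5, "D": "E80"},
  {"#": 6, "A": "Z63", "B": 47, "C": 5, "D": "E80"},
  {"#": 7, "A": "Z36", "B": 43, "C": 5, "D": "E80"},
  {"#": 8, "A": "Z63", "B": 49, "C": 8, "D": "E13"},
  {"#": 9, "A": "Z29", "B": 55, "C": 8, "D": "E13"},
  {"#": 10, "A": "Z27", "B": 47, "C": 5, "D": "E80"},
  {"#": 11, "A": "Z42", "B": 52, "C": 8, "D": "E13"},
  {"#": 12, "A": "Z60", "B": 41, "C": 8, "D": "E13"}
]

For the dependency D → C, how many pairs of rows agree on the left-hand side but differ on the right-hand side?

0

D=E80: all 5 rows agree on C — 0 pairs.
D=E13: all 6 rows agree on C — 0 pairs.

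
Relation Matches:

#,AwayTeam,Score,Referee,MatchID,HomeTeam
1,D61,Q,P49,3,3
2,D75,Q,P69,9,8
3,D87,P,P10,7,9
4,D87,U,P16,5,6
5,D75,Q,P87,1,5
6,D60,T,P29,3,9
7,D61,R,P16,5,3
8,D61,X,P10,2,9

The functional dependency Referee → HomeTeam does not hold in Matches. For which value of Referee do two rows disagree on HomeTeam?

P16

Referee=P49: row 1 → HomeTeam = 3 ✓
Referee=P69: row 2 → HomeTeam = 8 ✓
Referee=P10: rows 3, 8 → HomeTeam = 9, 9 ✓
Referee=P16: rows 4, 7 → HomeTeam takes values {6, 3} — violation
Referee=P87: row 5 → HomeTeam = 5 ✓
Referee=P29: row 6 → HomeTeam = 9 ✓
The only Referee value with inconsistent HomeTeam is Referee=P16.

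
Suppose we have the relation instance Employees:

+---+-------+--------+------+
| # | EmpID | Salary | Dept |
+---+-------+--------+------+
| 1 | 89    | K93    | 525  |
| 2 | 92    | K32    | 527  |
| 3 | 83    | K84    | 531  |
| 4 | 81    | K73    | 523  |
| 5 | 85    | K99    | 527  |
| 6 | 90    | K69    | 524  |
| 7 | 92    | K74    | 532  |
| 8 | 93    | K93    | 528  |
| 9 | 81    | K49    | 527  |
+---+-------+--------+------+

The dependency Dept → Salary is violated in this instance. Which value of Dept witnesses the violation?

527

Dept=525: row 1 → Salary = K93 ✓
Dept=527: rows 2, 5, 9 → Salary takes values {K32, K99, K49} — violation
Dept=531: row 3 → Salary = K84 ✓
Dept=523: row 4 → Salary = K73 ✓
Dept=524: row 6 → Salary = K69 ✓
Dept=532: row 7 → Salary = K74 ✓
Dept=528: row 8 → Salary = K93 ✓
The only Dept value with inconsistent Salary is Dept=527.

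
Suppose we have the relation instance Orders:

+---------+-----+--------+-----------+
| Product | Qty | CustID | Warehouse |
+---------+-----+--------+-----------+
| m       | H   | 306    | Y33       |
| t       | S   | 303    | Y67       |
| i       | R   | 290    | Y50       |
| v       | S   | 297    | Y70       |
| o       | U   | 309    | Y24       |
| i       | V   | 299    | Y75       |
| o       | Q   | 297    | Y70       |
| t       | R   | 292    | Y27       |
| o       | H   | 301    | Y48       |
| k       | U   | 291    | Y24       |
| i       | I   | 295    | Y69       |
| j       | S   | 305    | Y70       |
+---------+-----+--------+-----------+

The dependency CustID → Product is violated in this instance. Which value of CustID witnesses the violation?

CustID=306: 1 row → Product = m ✓
CustID=303: 1 row → Product = t ✓
CustID=290: 1 row → Product = i ✓
CustID=297: 2 rows → Product takes values {v, o} — violation
CustID=309: 1 row → Product = o ✓
CustID=299: 1 row → Product = i ✓
CustID=292: 1 row → Product = t ✓
CustID=301: 1 row → Product = o ✓
CustID=291: 1 row → Product = k ✓
CustID=295: 1 row → Product = i ✓
CustID=305: 1 row → Product = j ✓
The only CustID value with inconsistent Product is CustID=297.

297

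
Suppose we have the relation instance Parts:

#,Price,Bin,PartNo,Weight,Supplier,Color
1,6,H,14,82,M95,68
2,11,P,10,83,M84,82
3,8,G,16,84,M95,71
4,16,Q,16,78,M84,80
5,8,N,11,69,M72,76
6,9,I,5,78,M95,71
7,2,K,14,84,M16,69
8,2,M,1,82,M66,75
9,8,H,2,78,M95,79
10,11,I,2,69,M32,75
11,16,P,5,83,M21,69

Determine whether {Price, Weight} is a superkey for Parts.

Yes

All 11 rows have distinct {Price, Weight} values, so {Price, Weight} → (all attributes) holds and {Price, Weight} is a superkey.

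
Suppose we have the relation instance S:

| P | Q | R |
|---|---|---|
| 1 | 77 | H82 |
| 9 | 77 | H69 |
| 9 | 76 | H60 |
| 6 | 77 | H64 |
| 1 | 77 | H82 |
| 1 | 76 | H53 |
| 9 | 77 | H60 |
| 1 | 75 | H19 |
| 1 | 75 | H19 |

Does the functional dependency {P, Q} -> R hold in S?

(P=1, Q=77): 2 rows → R = H82, H82 ✓
(P=9, Q=77): 2 rows → R takes values {H69, H60} — violation
(P=9, Q=76): 1 row → R = H60 ✓
(P=6, Q=77): 1 row → R = H64 ✓
(P=1, Q=76): 1 row → R = H53 ✓
(P=1, Q=75): 2 rows → R = H19, H19 ✓
Two rows agree on {P, Q} but differ on R, so {P, Q} -> R does not hold.

No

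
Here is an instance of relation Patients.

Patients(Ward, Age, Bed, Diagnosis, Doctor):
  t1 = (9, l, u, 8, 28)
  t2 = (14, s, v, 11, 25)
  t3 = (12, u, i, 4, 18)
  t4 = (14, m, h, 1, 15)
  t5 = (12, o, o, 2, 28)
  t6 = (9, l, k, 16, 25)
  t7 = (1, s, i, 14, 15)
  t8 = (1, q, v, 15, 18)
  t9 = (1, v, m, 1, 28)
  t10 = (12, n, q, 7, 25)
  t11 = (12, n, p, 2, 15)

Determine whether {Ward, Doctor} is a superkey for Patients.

Yes

All 11 rows have distinct {Ward, Doctor} values, so {Ward, Doctor} → (all attributes) holds and {Ward, Doctor} is a superkey.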